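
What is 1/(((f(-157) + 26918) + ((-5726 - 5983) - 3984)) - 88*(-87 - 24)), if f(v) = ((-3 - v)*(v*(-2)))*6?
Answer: 1/311129 ≈ 3.2141e-6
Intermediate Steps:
f(v) = -12*v*(-3 - v) (f(v) = ((-3 - v)*(-2*v))*6 = -2*v*(-3 - v)*6 = -12*v*(-3 - v))
1/(((f(-157) + 26918) + ((-5726 - 5983) - 3984)) - 88*(-87 - 24)) = 1/(((12*(-157)*(3 - 157) + 26918) + ((-5726 - 5983) - 3984)) - 88*(-87 - 24)) = 1/(((12*(-157)*(-154) + 26918) + (-11709 - 3984)) - 88*(-111)) = 1/(((290136 + 26918) - 15693) + 9768) = 1/((317054 - 15693) + 9768) = 1/(301361 + 9768) = 1/311129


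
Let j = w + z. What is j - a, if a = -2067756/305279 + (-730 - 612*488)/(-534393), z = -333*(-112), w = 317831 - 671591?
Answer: -51626594444118794/163138960647 ≈ -3.1646e+5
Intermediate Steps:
w = -353760
z = 37296
j = -316464 (j = -353760 + 37296 = -316464)
a = -1013598073414/163138960647 (a = -2067756*1/305279 + (-730 - 298656)*(-1/534393) = -2067756/305279 - 299386*(-1/534393) = -2067756/305279 + 299386/534393 = -1013598073414/163138960647 ≈ -6.2131)
j - a = -316464 - 1*(-1013598073414/163138960647) = -316464 + 1013598073414/163138960647 = -51626594444118794/163138960647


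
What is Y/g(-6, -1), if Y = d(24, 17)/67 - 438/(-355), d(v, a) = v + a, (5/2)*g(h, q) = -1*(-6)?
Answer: 43901/57084 ≈ 0.76906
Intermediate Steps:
g(h, q) = 12/5 (g(h, q) = 2*(-1*(-6))/5 = (2/5)*6 = 12/5)
d(v, a) = a + v
Y = 43901/23785 (Y = (17 + 24)/67 - 438/(-355) = 41*(1/67) - 438*(-1/355) = 41/67 + 438/355 = 43901/23785 ≈ 1.8457)
Y/g(-6, -1) = 43901/(23785*(12/5)) = (43901/23785)*(5/12) = 43901/57084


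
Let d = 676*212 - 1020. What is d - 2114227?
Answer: -1971935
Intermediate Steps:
d = 142292 (d = 143312 - 1020 = 142292)
d - 2114227 = 142292 - 2114227 = -1971935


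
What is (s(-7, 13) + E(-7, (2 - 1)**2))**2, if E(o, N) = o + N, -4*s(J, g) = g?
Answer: 1369/16 ≈ 85.563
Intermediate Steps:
s(J, g) = -g/4
E(o, N) = N + o
(s(-7, 13) + E(-7, (2 - 1)**2))**2 = (-1/4*13 + ((2 - 1)**2 - 7))**2 = (-13/4 + (1**2 - 7))**2 = (-13/4 + (1 - 7))**2 = (-13/4 - 6)**2 = (-37/4)**2 = 1369/16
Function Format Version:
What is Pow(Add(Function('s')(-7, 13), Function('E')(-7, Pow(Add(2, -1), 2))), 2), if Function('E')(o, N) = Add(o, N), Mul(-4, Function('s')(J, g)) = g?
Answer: Rational(1369, 16) ≈ 85.563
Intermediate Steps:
Function('s')(J, g) = Mul(Rational(-1, 4), g)
Function('E')(o, N) = Add(N, o)
Pow(Add(Function('s')(-7, 13), Function('E')(-7, Pow(Add(2, -1), 2))), 2) = Pow(Add(Mul(Rational(-1, 4), 13), Add(Pow(Add(2, -1), 2), -7)), 2) = Pow(Add(Rational(-13, 4), Add(Pow(1, 2), -7)), 2) = Pow(Add(Rational(-13, 4), Add(1, -7)), 2) = Pow(Add(Rational(-13, 4), -6), 2) = Pow(Rational(-37, 4), 2) = Rational(1369, 16)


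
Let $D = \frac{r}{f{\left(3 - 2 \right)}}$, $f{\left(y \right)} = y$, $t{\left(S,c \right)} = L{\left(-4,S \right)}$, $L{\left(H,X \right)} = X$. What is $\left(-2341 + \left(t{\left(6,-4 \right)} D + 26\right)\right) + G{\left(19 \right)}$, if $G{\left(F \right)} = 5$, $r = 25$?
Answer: $-2160$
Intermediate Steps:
$t{\left(S,c \right)} = S$
$D = 25$ ($D = \frac{25}{3 - 2} = \frac{25}{1} = 25 \cdot 1 = 25$)
$\left(-2341 + \left(t{\left(6,-4 \right)} D + 26\right)\right) + G{\left(19 \right)} = \left(-2341 + \left(6 \cdot 25 + 26\right)\right) + 5 = \left(-2341 + \left(150 + 26\right)\right) + 5 = \left(-2341 + 176\right) + 5 = -2165 + 5 = -2160$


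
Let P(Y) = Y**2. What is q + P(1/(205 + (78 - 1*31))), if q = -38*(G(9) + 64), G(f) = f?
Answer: -176160095/63504 ≈ -2774.0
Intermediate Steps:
q = -2774 (q = -38*(9 + 64) = -38*73 = -2774)
q + P(1/(205 + (78 - 1*31))) = -2774 + (1/(205 + (78 - 1*31)))**2 = -2774 + (1/(205 + (78 - 31)))**2 = -2774 + (1/(205 + 47))**2 = -2774 + (1/252)**2 = -2774 + 1/63504 = -176160095/63504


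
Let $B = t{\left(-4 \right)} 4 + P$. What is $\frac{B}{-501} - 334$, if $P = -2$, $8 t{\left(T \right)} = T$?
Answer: $- \frac{167330}{501} \approx -333.99$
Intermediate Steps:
$t{\left(T \right)} = \frac{T}{8}$
$B = -4$ ($B = \frac{1}{8} \left(-4\right) 4 - 2 = \left(- \frac{1}{2}\right) 4 - 2 = -2 - 2 = -4$)
$\frac{B}{-501} - 334 = - \frac{4}{-501} - 334 = \left(-4\right) \left(- \frac{1}{501}\right) - 334 = \frac{4}{501} - 334 = - \frac{167330}{501}$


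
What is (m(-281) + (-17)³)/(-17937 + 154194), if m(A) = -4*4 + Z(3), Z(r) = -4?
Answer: -4933/136257 ≈ -0.036204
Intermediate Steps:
m(A) = -20 (m(A) = -4*4 - 4 = -16 - 4 = -20)
(m(-281) + (-17)³)/(-17937 + 154194) = (-20 + (-17)³)/(-17937 + 154194) = (-20 - 4913)/136257 = -4933*1/136257 = -4933/136257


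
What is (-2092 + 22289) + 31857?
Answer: 52054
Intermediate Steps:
(-2092 + 22289) + 31857 = 20197 + 31857 = 52054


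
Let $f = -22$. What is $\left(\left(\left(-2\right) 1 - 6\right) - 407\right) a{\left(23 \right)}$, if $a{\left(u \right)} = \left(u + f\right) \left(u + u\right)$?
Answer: $-19090$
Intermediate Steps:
$a{\left(u \right)} = 2 u \left(-22 + u\right)$ ($a{\left(u \right)} = \left(u - 22\right) \left(u + u\right) = \left(-22 + u\right) 2 u = 2 u \left(-22 + u\right)$)
$\left(\left(\left(-2\right) 1 - 6\right) - 407\right) a{\left(23 \right)} = \left(\left(\left(-2\right) 1 - 6\right) - 407\right) 2 \cdot 23 \left(-22 + 23\right) = \left(\left(-2 - 6\right) - 407\right) 2 \cdot 23 \cdot 1 = \left(-8 - 407\right) 46 = \left(-415\right) 46 = -19090$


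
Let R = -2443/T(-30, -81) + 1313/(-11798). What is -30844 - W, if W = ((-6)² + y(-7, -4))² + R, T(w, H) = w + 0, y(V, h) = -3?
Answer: -2832787286/88485 ≈ -32014.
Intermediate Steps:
T(w, H) = w
R = 7195781/88485 (R = -2443/(-30) + 1313/(-11798) = -2443*(-1/30) + 1313*(-1/11798) = 2443/30 - 1313/11798 = 7195781/88485 ≈ 81.322)
W = 103555946/88485 (W = ((-6)² - 3)² + 7195781/88485 = (36 - 3)² + 7195781/88485 = 33² + 7195781/88485 = 1089 + 7195781/88485 = 103555946/88485 ≈ 1170.3)
-30844 - W = -30844 - 1*103555946/88485 = -30844 - 103555946/88485 = -2832787286/88485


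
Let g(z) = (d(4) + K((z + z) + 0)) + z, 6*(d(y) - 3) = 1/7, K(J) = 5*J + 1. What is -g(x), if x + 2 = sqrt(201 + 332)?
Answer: 755/42 - 11*sqrt(533) ≈ -235.98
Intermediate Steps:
K(J) = 1 + 5*J
d(y) = 127/42 (d(y) = 3 + (1/6)/7 = 3 + (1/6)*(1/7) = 3 + 1/42 = 127/42)
x = -2 + sqrt(533) (x = -2 + sqrt(201 + 332) = -2 + sqrt(533) ≈ 21.087)
g(z) = 169/42 + 11*z (g(z) = (127/42 + (1 + 5*((z + z) + 0))) + z = (127/42 + (1 + 5*(2*z + 0))) + z = (127/42 + (1 + 5*(2*z))) + z = (127/42 + (1 + 10*z)) + z = (169/42 + 10*z) + z = 169/42 + 11*z)
-g(x) = -(169/42 + 11*(-2 + sqrt(533))) = -(169/42 + (-22 + 11*sqrt(533))) = -(-755/42 + 11*sqrt(533)) = 755/42 - 11*sqrt(533)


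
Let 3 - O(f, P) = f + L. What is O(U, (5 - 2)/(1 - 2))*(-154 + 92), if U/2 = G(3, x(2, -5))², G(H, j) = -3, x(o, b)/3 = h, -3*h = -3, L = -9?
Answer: 372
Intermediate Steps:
h = 1 (h = -⅓*(-3) = 1)
x(o, b) = 3 (x(o, b) = 3*1 = 3)
U = 18 (U = 2*(-3)² = 2*9 = 18)
O(f, P) = 12 - f (O(f, P) = 3 - (f - 9) = 3 - (-9 + f) = 3 + (9 - f) = 12 - f)
O(U, (5 - 2)/(1 - 2))*(-154 + 92) = (12 - 1*18)*(-154 + 92) = (12 - 18)*(-62) = -6*(-62) = 372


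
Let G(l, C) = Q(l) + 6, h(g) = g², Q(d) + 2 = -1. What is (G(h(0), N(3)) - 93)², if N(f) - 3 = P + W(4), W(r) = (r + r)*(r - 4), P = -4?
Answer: 8100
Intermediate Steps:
Q(d) = -3 (Q(d) = -2 - 1 = -3)
W(r) = 2*r*(-4 + r) (W(r) = (2*r)*(-4 + r) = 2*r*(-4 + r))
N(f) = -1 (N(f) = 3 + (-4 + 2*4*(-4 + 4)) = 3 + (-4 + 2*4*0) = 3 + (-4 + 0) = 3 - 4 = -1)
G(l, C) = 3 (G(l, C) = -3 + 6 = 3)
(G(h(0), N(3)) - 93)² = (3 - 93)² = (-90)² = 8100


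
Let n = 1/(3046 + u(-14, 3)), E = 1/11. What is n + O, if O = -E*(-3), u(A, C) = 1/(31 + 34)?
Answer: 594688/2177901 ≈ 0.27306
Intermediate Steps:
u(A, C) = 1/65
E = 1/11 ≈ 0.090909
n = 65/197991 (n = 1/(3046 + 1/65) = 1/(197991/65) = 65/197991 ≈ 0.00032830)
O = 3/11 (O = -1*1/11*(-3) = -1/11*(-3) = 3/11 ≈ 0.27273)
n + O = 65/197991 + 3/11 = 594688/2177901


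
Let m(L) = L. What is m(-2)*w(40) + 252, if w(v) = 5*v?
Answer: -148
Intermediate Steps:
m(-2)*w(40) + 252 = -10*40 + 252 = -2*200 + 252 = -400 + 252 = -148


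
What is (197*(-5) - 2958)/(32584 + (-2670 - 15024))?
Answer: -3943/14890 ≈ -0.26481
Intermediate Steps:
(197*(-5) - 2958)/(32584 + (-2670 - 15024)) = (-985 - 2958)/(32584 - 17694) = -3943/14890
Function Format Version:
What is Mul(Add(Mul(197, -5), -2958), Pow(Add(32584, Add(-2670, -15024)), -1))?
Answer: Rational(-3943, 14890) ≈ -0.26481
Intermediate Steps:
Mul(Add(Mul(197, -5), -2958), Pow(Add(32584, Add(-2670, -15024)), -1)) = Mul(Add(-985, -2958), Pow(Add(32584, -17694), -1)) = Mul(-3943, Pow(14890, -1)) = Mul(-3943, Rational(1, 14890)) = Rational(-3943, 14890)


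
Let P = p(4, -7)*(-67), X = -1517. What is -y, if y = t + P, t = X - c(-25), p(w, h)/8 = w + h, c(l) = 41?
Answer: -50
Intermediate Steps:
p(w, h) = 8*h + 8*w (p(w, h) = 8*(w + h) = 8*(h + w) = 8*h + 8*w)
P = 1608 (P = (8*(-7) + 8*4)*(-67) = (-56 + 32)*(-67) = -24*(-67) = 1608)
t = -1558 (t = -1517 - 1*41 = -1517 - 41 = -1558)
y = 50 (y = -1558 + 1608 = 50)
-y = -1*50 = -50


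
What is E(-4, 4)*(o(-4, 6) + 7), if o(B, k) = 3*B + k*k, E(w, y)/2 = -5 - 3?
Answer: -496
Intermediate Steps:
E(w, y) = -16 (E(w, y) = 2*(-5 - 3) = 2*(-8) = -16)
o(B, k) = k**2 + 3*B (o(B, k) = 3*B + k**2 = k**2 + 3*B)
E(-4, 4)*(o(-4, 6) + 7) = -16*((6**2 + 3*(-4)) + 7) = -16*((36 - 12) + 7) = -16*(24 + 7) = -16*31 = -496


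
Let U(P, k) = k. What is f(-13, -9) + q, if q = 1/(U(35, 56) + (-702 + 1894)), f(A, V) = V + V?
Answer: -22463/1248 ≈ -17.999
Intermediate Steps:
f(A, V) = 2*V
q = 1/1248 (q = 1/(56 + (-702 + 1894)) = 1/(56 + 1192) = 1/1248 ≈ 0.00080128)
f(-13, -9) + q = 2*(-9) + 1/1248 = -18 + 1/1248 = -22463/1248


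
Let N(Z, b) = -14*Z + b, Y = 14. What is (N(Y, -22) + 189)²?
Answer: 841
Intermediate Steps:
N(Z, b) = b - 14*Z
(N(Y, -22) + 189)² = ((-22 - 14*14) + 189)² = ((-22 - 196) + 189)² = (-218 + 189)² = (-29)² = 841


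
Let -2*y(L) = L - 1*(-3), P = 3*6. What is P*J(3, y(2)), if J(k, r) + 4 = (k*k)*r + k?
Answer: -423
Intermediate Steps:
P = 18
y(L) = -3/2 - L/2 (y(L) = -(L - 1*(-3))/2 = -(L + 3)/2 = -(3 + L)/2 = -3/2 - L/2)
J(k, r) = -4 + k + r*k² (J(k, r) = -4 + ((k*k)*r + k) = -4 + (k²*r + k) = -4 + (r*k² + k) = -4 + (k + r*k²) = -4 + k + r*k²)
P*J(3, y(2)) = 18*(-4 + 3 + (-3/2 - ½*2)*3²) = 18*(-4 + 3 + (-3/2 - 1)*9) = 18*(-4 + 3 - 5/2*9) = 18*(-4 + 3 - 45/2) = 18*(-47/2) = -423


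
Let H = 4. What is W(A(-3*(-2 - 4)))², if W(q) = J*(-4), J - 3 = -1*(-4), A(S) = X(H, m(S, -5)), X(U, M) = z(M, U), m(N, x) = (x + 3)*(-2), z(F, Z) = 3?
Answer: 784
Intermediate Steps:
m(N, x) = -6 - 2*x (m(N, x) = (3 + x)*(-2) = -6 - 2*x)
X(U, M) = 3
A(S) = 3
J = 7 (J = 3 - 1*(-4) = 3 + 4 = 7)
W(q) = -28 (W(q) = 7*(-4) = -28)
W(A(-3*(-2 - 4)))² = (-28)² = 784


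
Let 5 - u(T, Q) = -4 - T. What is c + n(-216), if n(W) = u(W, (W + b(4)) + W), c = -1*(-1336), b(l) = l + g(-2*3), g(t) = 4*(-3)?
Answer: 1129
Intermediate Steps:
g(t) = -12
b(l) = -12 + l (b(l) = l - 12 = -12 + l)
u(T, Q) = 9 + T (u(T, Q) = 5 - (-4 - T) = 5 + (4 + T) = 9 + T)
c = 1336
n(W) = 9 + W
c + n(-216) = 1336 + (9 - 216) = 1336 - 207 = 1129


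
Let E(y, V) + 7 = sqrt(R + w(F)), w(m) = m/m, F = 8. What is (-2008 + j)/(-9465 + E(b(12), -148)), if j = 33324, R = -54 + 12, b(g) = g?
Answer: -296625152/89718825 - 31316*I*sqrt(41)/89718825 ≈ -3.3062 - 0.002235*I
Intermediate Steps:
w(m) = 1
R = -42
E(y, V) = -7 + I*sqrt(41) (E(y, V) = -7 + sqrt(-42 + 1) = -7 + sqrt(-41) = -7 + I*sqrt(41))
(-2008 + j)/(-9465 + E(b(12), -148)) = (-2008 + 33324)/(-9465 + (-7 + I*sqrt(41))) = 31316/(-9472 + I*sqrt(41))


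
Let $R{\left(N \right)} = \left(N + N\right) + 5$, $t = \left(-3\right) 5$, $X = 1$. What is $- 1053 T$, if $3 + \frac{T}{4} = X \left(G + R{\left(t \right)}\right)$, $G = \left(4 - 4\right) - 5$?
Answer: $138996$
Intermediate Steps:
$t = -15$
$G = -5$ ($G = 0 - 5 = -5$)
$R{\left(N \right)} = 5 + 2 N$ ($R{\left(N \right)} = 2 N + 5 = 5 + 2 N$)
$T = -132$ ($T = -12 + 4 \cdot 1 \left(-5 + \left(5 + 2 \left(-15\right)\right)\right) = -12 + 4 \cdot 1 \left(-5 + \left(5 - 30\right)\right) = -12 + 4 \cdot 1 \left(-5 - 25\right) = -12 + 4 \cdot 1 \left(-30\right) = -12 + 4 \left(-30\right) = -12 - 120 = -132$)
$- 1053 T = \left(-1053\right) \left(-132\right) = 138996$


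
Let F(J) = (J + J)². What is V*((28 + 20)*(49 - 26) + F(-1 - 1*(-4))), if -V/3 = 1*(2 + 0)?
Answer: -6840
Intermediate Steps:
F(J) = 4*J² (F(J) = (2*J)² = 4*J²)
V = -6 (V = -3*(2 + 0) = -3*2 = -6)
V*((28 + 20)*(49 - 26) + F(-1 - 1*(-4))) = -6*((28 + 20)*(49 - 26) + 4*(-1 - 1*(-4))²) = -6*(48*23 + 4*(-1 + 4)²) = -6*(1104 + 4*3²) = -6*(1104 + 4*9) = -6*(1104 + 36) = -6*1140 = -6840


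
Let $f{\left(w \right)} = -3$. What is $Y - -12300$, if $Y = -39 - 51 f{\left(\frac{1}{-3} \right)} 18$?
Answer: $15015$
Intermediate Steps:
$Y = 2715$ ($Y = -39 - 51 \left(\left(-3\right) 18\right) = -39 - -2754 = -39 + 2754 = 2715$)
$Y - -12300 = 2715 - -12300 = 2715 + 12300 = 15015$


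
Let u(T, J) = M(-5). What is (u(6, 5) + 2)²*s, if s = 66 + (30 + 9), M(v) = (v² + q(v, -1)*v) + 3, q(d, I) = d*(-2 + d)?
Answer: 2207625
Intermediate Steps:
M(v) = 3 + v² + v²*(-2 + v) (M(v) = (v² + (v*(-2 + v))*v) + 3 = (v² + v²*(-2 + v)) + 3 = 3 + v² + v²*(-2 + v))
u(T, J) = -147 (u(T, J) = 3 + (-5)³ - 1*(-5)² = 3 - 125 - 1*25 = 3 - 125 - 25 = -147)
s = 105 (s = 66 + 39 = 105)
(u(6, 5) + 2)²*s = (-147 + 2)²*105 = (-145)²*105 = 21025*105 = 2207625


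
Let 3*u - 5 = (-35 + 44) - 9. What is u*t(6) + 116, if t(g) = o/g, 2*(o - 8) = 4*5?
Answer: 121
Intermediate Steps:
o = 18 (o = 8 + (4*5)/2 = 8 + (1/2)*20 = 8 + 10 = 18)
u = 5/3 (u = 5/3 + ((-35 + 44) - 9)/3 = 5/3 + (9 - 9)/3 = 5/3 + (1/3)*0 = 5/3 + 0 = 5/3 ≈ 1.6667)
t(g) = 18/g
u*t(6) + 116 = 5*(18/6)/3 + 116 = 5*(18*(1/6))/3 + 116 = (5/3)*3 + 116 = 5 + 116 = 121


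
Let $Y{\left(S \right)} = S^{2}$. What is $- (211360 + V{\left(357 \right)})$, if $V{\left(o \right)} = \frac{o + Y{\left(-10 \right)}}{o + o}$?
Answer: $- \frac{150911497}{714} \approx -2.1136 \cdot 10^{5}$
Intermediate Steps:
$V{\left(o \right)} = \frac{100 + o}{2 o}$ ($V{\left(o \right)} = \frac{o + \left(-10\right)^{2}}{o + o} = \frac{o + 100}{2 o} = \left(100 + o\right) \frac{1}{2 o} = \frac{100 + o}{2 o}$)
$- (211360 + V{\left(357 \right)}) = - (211360 + \frac{100 + 357}{2 \cdot 357}) = - (211360 + \frac{1}{2} \cdot \frac{1}{357} \cdot 457) = - (211360 + \frac{457}{714}) = \left(-1\right) \frac{150911497}{714} = - \frac{150911497}{714}$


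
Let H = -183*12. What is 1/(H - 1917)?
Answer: -1/4113 ≈ -0.00024313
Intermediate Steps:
H = -2196
1/(H - 1917) = 1/(-2196 - 1917) = 1/(-4113) = -1/4113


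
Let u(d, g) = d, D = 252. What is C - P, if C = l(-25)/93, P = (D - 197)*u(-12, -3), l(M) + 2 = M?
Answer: 20451/31 ≈ 659.71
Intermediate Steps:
l(M) = -2 + M
P = -660 (P = (252 - 197)*(-12) = 55*(-12) = -660)
C = -9/31 (C = (-2 - 25)/93 = -27*1/93 = -9/31 ≈ -0.29032)
C - P = -9/31 - 1*(-660) = -9/31 + 660 = 20451/31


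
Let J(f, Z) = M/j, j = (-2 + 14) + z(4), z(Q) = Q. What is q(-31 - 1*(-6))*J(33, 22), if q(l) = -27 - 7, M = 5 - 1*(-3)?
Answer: -17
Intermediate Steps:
M = 8 (M = 5 + 3 = 8)
j = 16 (j = (-2 + 14) + 4 = 12 + 4 = 16)
J(f, Z) = ½ (J(f, Z) = 8/16 = 8*(1/16) = ½)
q(l) = -34
q(-31 - 1*(-6))*J(33, 22) = -34*½ = -17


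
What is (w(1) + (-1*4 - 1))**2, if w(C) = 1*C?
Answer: 16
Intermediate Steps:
w(C) = C
(w(1) + (-1*4 - 1))**2 = (1 + (-1*4 - 1))**2 = (1 + (-4 - 1))**2 = (1 - 5)**2 = (-4)**2 = 16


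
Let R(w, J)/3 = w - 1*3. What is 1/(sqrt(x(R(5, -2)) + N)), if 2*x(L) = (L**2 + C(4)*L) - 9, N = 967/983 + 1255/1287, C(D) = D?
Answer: 3*sqrt(19532781982142)/69477559 ≈ 0.19084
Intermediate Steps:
R(w, J) = -9 + 3*w (R(w, J) = 3*(w - 1*3) = 3*(w - 3) = 3*(-3 + w) = -9 + 3*w)
N = 2478194/1265121 (N = 967*(1/983) + 1255*(1/1287) = 967/983 + 1255/1287 = 2478194/1265121 ≈ 1.9589)
x(L) = -9/2 + L**2/2 + 2*L (x(L) = ((L**2 + 4*L) - 9)/2 = (-9 + L**2 + 4*L)/2 = -9/2 + L**2/2 + 2*L)
1/(sqrt(x(R(5, -2)) + N)) = 1/(sqrt((-9/2 + (-9 + 3*5)**2/2 + 2*(-9 + 3*5)) + 2478194/1265121)) = 1/(sqrt((-9/2 + (-9 + 15)**2/2 + 2*(-9 + 15)) + 2478194/1265121)) = 1/(sqrt((-9/2 + (1/2)*6**2 + 2*6) + 2478194/1265121)) = 1/(sqrt((-9/2 + (1/2)*36 + 12) + 2478194/1265121)) = 1/(sqrt((-9/2 + 18 + 12) + 2478194/1265121)) = 1/(sqrt(51/2 + 2478194/1265121)) = 1/(sqrt(69477559/2530242)) = 1/(sqrt(19532781982142)/843414) = 3*sqrt(19532781982142)/69477559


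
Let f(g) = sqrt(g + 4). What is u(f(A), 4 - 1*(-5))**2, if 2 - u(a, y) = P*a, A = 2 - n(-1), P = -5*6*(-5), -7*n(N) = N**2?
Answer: 967528/7 - 600*sqrt(301)/7 ≈ 1.3673e+5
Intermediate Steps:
n(N) = -N**2/7
P = 150 (P = -30*(-5) = 150)
A = 15/7 (A = 2 - (-1)*(-1)**2/7 = 2 - (-1)/7 = 2 - 1*(-1/7) = 2 + 1/7 = 15/7 ≈ 2.1429)
f(g) = sqrt(4 + g)
u(a, y) = 2 - 150*a
u(f(A), 4 - 1*(-5))**2 = (2 - 150*sqrt(4 + 15/7))**2 = (2 - 150*sqrt(301)/7)**2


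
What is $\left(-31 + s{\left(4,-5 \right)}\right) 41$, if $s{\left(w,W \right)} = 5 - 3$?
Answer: $-1189$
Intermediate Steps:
$s{\left(w,W \right)} = 2$
$\left(-31 + s{\left(4,-5 \right)}\right) 41 = \left(-31 + 2\right) 41 = \left(-29\right) 41 = -1189$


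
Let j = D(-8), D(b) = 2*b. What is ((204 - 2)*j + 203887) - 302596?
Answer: -101941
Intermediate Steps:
j = -16 (j = 2*(-8) = -16)
((204 - 2)*j + 203887) - 302596 = ((204 - 2)*(-16) + 203887) - 302596 = (202*(-16) + 203887) - 302596 = (-3232 + 203887) - 302596 = 200655 - 302596 = -101941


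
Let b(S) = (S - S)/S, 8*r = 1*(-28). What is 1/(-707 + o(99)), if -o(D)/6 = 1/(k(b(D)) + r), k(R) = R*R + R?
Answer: -7/4937 ≈ -0.0014179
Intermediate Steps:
r = -7/2 (r = (1*(-28))/8 = (1/8)*(-28) = -7/2 ≈ -3.5000)
b(S) = 0 (b(S) = 0/S = 0)
k(R) = R + R**2 (k(R) = R**2 + R = R + R**2)
o(D) = 12/7 (o(D) = -6/(0*(1 + 0) - 7/2) = -6/(0*1 - 7/2) = -6/(0 - 7/2) = -6/(-7/2) = -6*(-2/7) = 12/7)
1/(-707 + o(99)) = 1/(-707 + 12/7) = 1/(-4937/7) = -7/4937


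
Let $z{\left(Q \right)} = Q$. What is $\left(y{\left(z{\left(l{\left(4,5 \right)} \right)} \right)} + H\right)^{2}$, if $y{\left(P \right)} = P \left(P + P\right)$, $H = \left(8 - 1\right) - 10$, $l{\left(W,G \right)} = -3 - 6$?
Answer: $25281$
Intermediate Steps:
$l{\left(W,G \right)} = -9$ ($l{\left(W,G \right)} = -3 - 6 = -9$)
$H = -3$ ($H = 7 - 10 = -3$)
$y{\left(P \right)} = 2 P^{2}$ ($y{\left(P \right)} = P 2 P = 2 P^{2}$)
$\left(y{\left(z{\left(l{\left(4,5 \right)} \right)} \right)} + H\right)^{2} = \left(2 \left(-9\right)^{2} - 3\right)^{2} = \left(2 \cdot 81 - 3\right)^{2} = \left(162 - 3\right)^{2} = 159^{2} = 25281$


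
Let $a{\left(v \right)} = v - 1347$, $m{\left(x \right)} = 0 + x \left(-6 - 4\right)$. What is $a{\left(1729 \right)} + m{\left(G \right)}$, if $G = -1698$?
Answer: $17362$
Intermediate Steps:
$m{\left(x \right)} = - 10 x$ ($m{\left(x \right)} = 0 + x \left(-10\right) = 0 - 10 x = - 10 x$)
$a{\left(v \right)} = -1347 + v$
$a{\left(1729 \right)} + m{\left(G \right)} = \left(-1347 + 1729\right) - -16980 = 382 + 16980 = 17362$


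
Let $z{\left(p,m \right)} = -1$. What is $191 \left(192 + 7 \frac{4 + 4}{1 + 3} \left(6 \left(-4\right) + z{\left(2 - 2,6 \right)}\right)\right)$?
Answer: $-30178$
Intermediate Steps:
$191 \left(192 + 7 \frac{4 + 4}{1 + 3} \left(6 \left(-4\right) + z{\left(2 - 2,6 \right)}\right)\right) = 191 \left(192 + 7 \frac{4 + 4}{1 + 3} \left(6 \left(-4\right) - 1\right)\right) = 191 \left(192 + 7 \cdot \frac{8}{4} \left(-24 - 1\right)\right) = 191 \left(192 + 7 \cdot 8 \cdot \frac{1}{4} \left(-25\right)\right) = 191 \left(192 + 7 \cdot 2 \left(-25\right)\right) = 191 \left(192 + 14 \left(-25\right)\right) = 191 \left(192 - 350\right) = 191 \left(-158\right) = -30178$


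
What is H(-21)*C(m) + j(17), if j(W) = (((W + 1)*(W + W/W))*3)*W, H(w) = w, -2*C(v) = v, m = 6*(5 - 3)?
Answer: 16650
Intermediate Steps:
m = 12 (m = 6*2 = 12)
C(v) = -v/2
j(W) = 3*W*(1 + W)² (j(W) = (((1 + W)*(W + 1))*3)*W = (((1 + W)*(1 + W))*3)*W = ((1 + W)²*3)*W = (3*(1 + W)²)*W = 3*W*(1 + W)²)
H(-21)*C(m) + j(17) = -(-21)*12/2 + 3*17*(1 + 17² + 2*17) = -21*(-6) + 3*17*(1 + 289 + 34) = 126 + 3*17*324 = 126 + 16524 = 16650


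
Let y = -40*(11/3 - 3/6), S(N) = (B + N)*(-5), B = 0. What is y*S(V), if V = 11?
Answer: 20900/3 ≈ 6966.7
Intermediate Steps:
S(N) = -5*N (S(N) = (0 + N)*(-5) = N*(-5) = -5*N)
y = -380/3 (y = -40*(11*(⅓) - 3*⅙) = -40*(11/3 - ½) = -40*19/6 = -380/3 ≈ -126.67)
y*S(V) = -(-1900)*11/3 = -380/3*(-55) = 20900/3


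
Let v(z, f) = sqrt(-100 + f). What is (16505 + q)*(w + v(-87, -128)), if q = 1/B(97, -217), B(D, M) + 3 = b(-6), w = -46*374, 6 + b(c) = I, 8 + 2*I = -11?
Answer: -10506190332/37 + 1221366*I*sqrt(57)/37 ≈ -2.8395e+8 + 2.4922e+5*I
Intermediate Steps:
I = -19/2 (I = -4 + (1/2)*(-11) = -4 - 11/2 = -19/2 ≈ -9.5000)
b(c) = -31/2 (b(c) = -6 - 19/2 = -31/2)
w = -17204
B(D, M) = -37/2 (B(D, M) = -3 - 31/2 = -37/2)
q = -2/37 (q = 1/(-37/2) = -2/37 ≈ -0.054054)
(16505 + q)*(w + v(-87, -128)) = (16505 - 2/37)*(-17204 + sqrt(-100 - 128)) = 610683*(-17204 + sqrt(-228))/37 = 610683*(-17204 + 2*I*sqrt(57))/37 = -10506190332/37 + 1221366*I*sqrt(57)/37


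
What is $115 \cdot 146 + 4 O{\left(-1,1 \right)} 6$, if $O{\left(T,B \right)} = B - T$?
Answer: $16838$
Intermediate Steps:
$115 \cdot 146 + 4 O{\left(-1,1 \right)} 6 = 115 \cdot 146 + 4 \left(1 - -1\right) 6 = 16790 + 4 \left(1 + 1\right) 6 = 16790 + 4 \cdot 2 \cdot 6 = 16790 + 8 \cdot 6 = 16790 + 48 = 16838$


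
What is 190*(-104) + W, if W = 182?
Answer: -19578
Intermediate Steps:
190*(-104) + W = 190*(-104) + 182 = -19760 + 182 = -19578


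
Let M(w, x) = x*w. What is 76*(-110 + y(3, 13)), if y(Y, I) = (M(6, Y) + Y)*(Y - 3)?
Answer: -8360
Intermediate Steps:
M(w, x) = w*x
y(Y, I) = 7*Y*(-3 + Y) (y(Y, I) = (6*Y + Y)*(Y - 3) = (7*Y)*(-3 + Y) = 7*Y*(-3 + Y))
76*(-110 + y(3, 13)) = 76*(-110 + 7*3*(-3 + 3)) = 76*(-110 + 7*3*0) = 76*(-110 + 0) = 76*(-110) = -8360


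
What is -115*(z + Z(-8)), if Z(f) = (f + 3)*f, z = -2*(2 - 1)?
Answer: -4370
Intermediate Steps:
z = -2 (z = -2*1 = -2)
Z(f) = f*(3 + f) (Z(f) = (3 + f)*f = f*(3 + f))
-115*(z + Z(-8)) = -115*(-2 - 8*(3 - 8)) = -115*(-2 - 8*(-5)) = -115*(-2 + 40) = -115*38 = -4370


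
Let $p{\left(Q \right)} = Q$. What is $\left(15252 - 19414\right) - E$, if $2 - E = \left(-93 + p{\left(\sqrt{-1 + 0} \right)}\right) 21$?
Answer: $-6117 + 21 i \approx -6117.0 + 21.0 i$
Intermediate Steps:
$E = 1955 - 21 i$ ($E = 2 - \left(-93 + \sqrt{-1 + 0}\right) 21 = 2 - \left(-93 + \sqrt{-1}\right) 21 = 2 - \left(-93 + i\right) 21 = 2 - \left(-1953 + 21 i\right) = 2 + \left(1953 - 21 i\right) = 1955 - 21 i \approx 1955.0 - 21.0 i$)
$\left(15252 - 19414\right) - E = \left(15252 - 19414\right) - \left(1955 - 21 i\right) = -4162 - \left(1955 - 21 i\right) = -6117 + 21 i$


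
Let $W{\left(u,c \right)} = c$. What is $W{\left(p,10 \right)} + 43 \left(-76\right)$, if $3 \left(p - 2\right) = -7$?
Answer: $-3258$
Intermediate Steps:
$p = - \frac{1}{3}$ ($p = 2 + \frac{1}{3} \left(-7\right) = 2 - \frac{7}{3} = - \frac{1}{3} \approx -0.33333$)
$W{\left(p,10 \right)} + 43 \left(-76\right) = 10 + 43 \left(-76\right) = 10 - 3268 = -3258$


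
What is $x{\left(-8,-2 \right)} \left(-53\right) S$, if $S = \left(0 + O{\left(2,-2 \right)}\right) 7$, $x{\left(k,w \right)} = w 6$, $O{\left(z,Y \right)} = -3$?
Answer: $-13356$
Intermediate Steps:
$x{\left(k,w \right)} = 6 w$
$S = -21$ ($S = \left(0 - 3\right) 7 = \left(-3\right) 7 = -21$)
$x{\left(-8,-2 \right)} \left(-53\right) S = 6 \left(-2\right) \left(-53\right) \left(-21\right) = \left(-12\right) \left(-53\right) \left(-21\right) = 636 \left(-21\right) = -13356$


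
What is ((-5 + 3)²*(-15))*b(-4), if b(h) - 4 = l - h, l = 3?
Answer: -660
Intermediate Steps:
b(h) = 7 - h (b(h) = 4 + (3 - h) = 7 - h)
((-5 + 3)²*(-15))*b(-4) = ((-5 + 3)²*(-15))*(7 - 1*(-4)) = ((-2)²*(-15))*(7 + 4) = (4*(-15))*11 = -60*11 = -660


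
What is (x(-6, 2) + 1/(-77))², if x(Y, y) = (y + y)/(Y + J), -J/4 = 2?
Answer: 529/5929 ≈ 0.089222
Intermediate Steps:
J = -8 (J = -4*2 = -8)
x(Y, y) = 2*y/(-8 + Y) (x(Y, y) = (y + y)/(Y - 8) = (2*y)/(-8 + Y) = 2*y/(-8 + Y))
(x(-6, 2) + 1/(-77))² = (2*2/(-8 - 6) + 1/(-77))² = (2*2/(-14) - 1/77)² = (2*2*(-1/14) - 1/77)² = (-2/7 - 1/77)² = (-23/77)² = 529/5929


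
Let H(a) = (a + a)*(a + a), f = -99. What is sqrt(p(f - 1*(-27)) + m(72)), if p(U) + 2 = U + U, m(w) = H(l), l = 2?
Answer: I*sqrt(130) ≈ 11.402*I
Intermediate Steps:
H(a) = 4*a**2 (H(a) = (2*a)*(2*a) = 4*a**2)
m(w) = 16 (m(w) = 4*2**2 = 4*4 = 16)
p(U) = -2 + 2*U (p(U) = -2 + (U + U) = -2 + 2*U)
sqrt(p(f - 1*(-27)) + m(72)) = sqrt((-2 + 2*(-99 - 1*(-27))) + 16) = sqrt((-2 + 2*(-99 + 27)) + 16) = sqrt((-2 + 2*(-72)) + 16) = sqrt((-2 - 144) + 16) = sqrt(-146 + 16) = sqrt(-130) = I*sqrt(130)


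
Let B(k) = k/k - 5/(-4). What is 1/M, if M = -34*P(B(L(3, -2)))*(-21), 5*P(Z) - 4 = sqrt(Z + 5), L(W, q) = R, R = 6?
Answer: 8/2499 - sqrt(29)/2499 ≈ 0.0010464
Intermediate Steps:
L(W, q) = 6
B(k) = 9/4 (B(k) = 1 - 5*(-1/4) = 1 + 5/4 = 9/4)
P(Z) = 4/5 + sqrt(5 + Z)/5 (P(Z) = 4/5 + sqrt(Z + 5)/5 = 4/5 + sqrt(5 + Z)/5)
M = 2856/5 + 357*sqrt(29)/5 (M = -34*(4/5 + sqrt(5 + 9/4)/5)*(-21) = -34*(4/5 + sqrt(29/4)/5)*(-21) = -34*(4/5 + (sqrt(29)/2)/5)*(-21) = -34*(4/5 + sqrt(29)/10)*(-21) = (-136/5 - 17*sqrt(29)/5)*(-21) = 2856/5 + 357*sqrt(29)/5 ≈ 955.70)
1/M = 1/(2856/5 + 357*sqrt(29)/5)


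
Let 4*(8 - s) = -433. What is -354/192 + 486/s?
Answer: 11591/4960 ≈ 2.3369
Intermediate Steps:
s = 465/4 (s = 8 - ¼*(-433) = 8 + 433/4 = 465/4 ≈ 116.25)
-354/192 + 486/s = -354/192 + 486/(465/4) = -354*1/192 + 486*(4/465) = -59/32 + 648/155 = 11591/4960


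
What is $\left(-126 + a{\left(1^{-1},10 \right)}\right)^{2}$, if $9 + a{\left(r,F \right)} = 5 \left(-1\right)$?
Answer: $19600$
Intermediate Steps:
$a{\left(r,F \right)} = -14$ ($a{\left(r,F \right)} = -9 + 5 \left(-1\right) = -9 - 5 = -14$)
$\left(-126 + a{\left(1^{-1},10 \right)}\right)^{2} = \left(-126 - 14\right)^{2} = \left(-140\right)^{2} = 19600$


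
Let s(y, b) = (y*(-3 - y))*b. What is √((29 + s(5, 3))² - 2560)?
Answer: √5721 ≈ 75.637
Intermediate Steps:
s(y, b) = b*y*(-3 - y)
√((29 + s(5, 3))² - 2560) = √((29 - 1*3*5*(3 + 5))² - 2560) = √((29 - 1*3*5*8)² - 2560) = √((29 - 120)² - 2560) = √((-91)² - 2560) = √(8281 - 2560) = √5721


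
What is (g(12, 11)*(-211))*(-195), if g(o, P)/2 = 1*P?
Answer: 905190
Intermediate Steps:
g(o, P) = 2*P (g(o, P) = 2*(1*P) = 2*P)
(g(12, 11)*(-211))*(-195) = ((2*11)*(-211))*(-195) = (22*(-211))*(-195) = -4642*(-195) = 905190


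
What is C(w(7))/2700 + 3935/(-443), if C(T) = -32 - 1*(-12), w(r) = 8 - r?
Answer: -531668/59805 ≈ -8.8900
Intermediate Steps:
C(T) = -20 (C(T) = -32 + 12 = -20)
C(w(7))/2700 + 3935/(-443) = -20/2700 + 3935/(-443) = -20*1/2700 + 3935*(-1/443) = -1/135 - 3935/443 = -531668/59805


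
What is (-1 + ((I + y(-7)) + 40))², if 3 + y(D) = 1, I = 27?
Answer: 4096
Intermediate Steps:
y(D) = -2 (y(D) = -3 + 1 = -2)
(-1 + ((I + y(-7)) + 40))² = (-1 + ((27 - 2) + 40))² = (-1 + (25 + 40))² = (-1 + 65)² = 64² = 4096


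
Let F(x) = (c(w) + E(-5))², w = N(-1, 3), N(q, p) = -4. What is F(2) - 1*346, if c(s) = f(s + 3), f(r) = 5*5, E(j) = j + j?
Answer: -121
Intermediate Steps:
E(j) = 2*j
w = -4
f(r) = 25
c(s) = 25
F(x) = 225 (F(x) = (25 + 2*(-5))² = (25 - 10)² = 15² = 225)
F(2) - 1*346 = 225 - 1*346 = 225 - 346 = -121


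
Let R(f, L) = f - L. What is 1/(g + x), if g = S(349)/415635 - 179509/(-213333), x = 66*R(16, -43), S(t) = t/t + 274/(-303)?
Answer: 8955534806955/34880388172889704 ≈ 0.00025675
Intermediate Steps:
S(t) = 29/303 (S(t) = 1 + 274*(-1/303) = 1 - 274/303 = 29/303)
x = 3894 (x = 66*(16 - 1*(-43)) = 66*(16 + 43) = 66*59 = 3894)
g = 7535634606934/8955534806955 (g = (29/303)/415635 - 179509/(-213333) = (29/303)*(1/415635) - 179509*(-1/213333) = 29/125937405 + 179509/213333 = 7535634606934/8955534806955 ≈ 0.84145)
1/(g + x) = 1/(7535634606934/8955534806955 + 3894) = 1/(34880388172889704/8955534806955) = 8955534806955/34880388172889704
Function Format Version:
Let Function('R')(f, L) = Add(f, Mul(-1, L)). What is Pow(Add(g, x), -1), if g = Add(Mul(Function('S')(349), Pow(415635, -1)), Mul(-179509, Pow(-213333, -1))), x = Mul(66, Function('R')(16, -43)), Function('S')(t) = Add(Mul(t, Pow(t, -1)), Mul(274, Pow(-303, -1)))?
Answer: Rational(8955534806955, 34880388172889704) ≈ 0.00025675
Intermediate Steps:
Function('S')(t) = Rational(29, 303) (Function('S')(t) = Add(1, Mul(274, Rational(-1, 303))) = Add(1, Rational(-274, 303)) = Rational(29, 303))
x = 3894 (x = Mul(66, Add(16, Mul(-1, -43))) = Mul(66, Add(16, 43)) = Mul(66, 59) = 3894)
g = Rational(7535634606934, 8955534806955) (g = Add(Mul(Rational(29, 303), Pow(415635, -1)), Mul(-179509, Pow(-213333, -1))) = Add(Mul(Rational(29, 303), Rational(1, 415635)), Mul(-179509, Rational(-1, 213333))) = Add(Rational(29, 125937405), Rational(179509, 213333)) = Rational(7535634606934, 8955534806955) ≈ 0.84145)
Pow(Add(g, x), -1) = Pow(Add(Rational(7535634606934, 8955534806955), 3894), -1) = Pow(Rational(34880388172889704, 8955534806955), -1) = Rational(8955534806955, 34880388172889704)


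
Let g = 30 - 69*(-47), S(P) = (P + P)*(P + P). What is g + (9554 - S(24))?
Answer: 10523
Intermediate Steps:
S(P) = 4*P² (S(P) = (2*P)*(2*P) = 4*P²)
g = 3273 (g = 30 + 3243 = 3273)
g + (9554 - S(24)) = 3273 + (9554 - 4*24²) = 3273 + (9554 - 4*576) = 3273 + (9554 - 1*2304) = 3273 + (9554 - 2304) = 3273 + 7250 = 10523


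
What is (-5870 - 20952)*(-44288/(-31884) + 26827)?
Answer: -5735860265158/7971 ≈ -7.1959e+8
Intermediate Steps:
(-5870 - 20952)*(-44288/(-31884) + 26827) = -26822*(-44288*(-1/31884) + 26827) = -26822*(11072/7971 + 26827) = -26822*213849089/7971 = -5735860265158/7971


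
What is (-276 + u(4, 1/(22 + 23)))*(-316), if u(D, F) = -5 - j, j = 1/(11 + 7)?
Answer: 799322/9 ≈ 88814.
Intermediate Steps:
j = 1/18 ≈ 0.055556
u(D, F) = -91/18 (u(D, F) = -5 - 1*1/18 = -5 - 1/18 = -91/18)
(-276 + u(4, 1/(22 + 23)))*(-316) = (-276 - 91/18)*(-316) = -5059/18*(-316) = 799322/9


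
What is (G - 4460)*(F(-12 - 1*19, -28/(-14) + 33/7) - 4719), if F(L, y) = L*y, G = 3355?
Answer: 38111450/7 ≈ 5.4445e+6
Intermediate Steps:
(G - 4460)*(F(-12 - 1*19, -28/(-14) + 33/7) - 4719) = (3355 - 4460)*((-12 - 1*19)*(-28/(-14) + 33/7) - 4719) = -1105*((-12 - 19)*(-28*(-1/14) + 33*(⅐)) - 4719) = -1105*(-31*(2 + 33/7) - 4719) = -1105*(-31*47/7 - 4719) = -1105*(-1457/7 - 4719) = -1105*(-34490/7) = 38111450/7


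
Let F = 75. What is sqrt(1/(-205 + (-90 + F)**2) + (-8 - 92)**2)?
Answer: sqrt(1000005)/10 ≈ 100.00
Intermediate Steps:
sqrt(1/(-205 + (-90 + F)**2) + (-8 - 92)**2) = sqrt(1/(-205 + (-90 + 75)**2) + (-8 - 92)**2) = sqrt(1/(-205 + (-15)**2) + (-100)**2) = sqrt(1/(-205 + 225) + 10000) = sqrt(1/20 + 10000) = sqrt(200001/20) = sqrt(1000005)/10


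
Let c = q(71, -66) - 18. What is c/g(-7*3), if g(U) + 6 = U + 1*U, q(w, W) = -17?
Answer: 35/48 ≈ 0.72917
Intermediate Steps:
g(U) = -6 + 2*U (g(U) = -6 + (U + 1*U) = -6 + (U + U) = -6 + 2*U)
c = -35 (c = -17 - 18 = -35)
c/g(-7*3) = -35/(-6 + 2*(-7*3)) = -35/(-6 + 2*(-21)) = -35/(-6 - 42) = -35/(-48) = -35*(-1/48) = 35/48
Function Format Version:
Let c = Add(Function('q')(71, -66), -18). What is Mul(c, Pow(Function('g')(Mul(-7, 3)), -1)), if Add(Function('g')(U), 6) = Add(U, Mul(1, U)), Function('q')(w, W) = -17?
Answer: Rational(35, 48) ≈ 0.72917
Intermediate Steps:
Function('g')(U) = Add(-6, Mul(2, U)) (Function('g')(U) = Add(-6, Add(U, Mul(1, U))) = Add(-6, Add(U, U)) = Add(-6, Mul(2, U)))
c = -35 (c = Add(-17, -18) = -35)
Mul(c, Pow(Function('g')(Mul(-7, 3)), -1)) = Mul(-35, Pow(Add(-6, Mul(2, Mul(-7, 3))), -1)) = Mul(-35, Pow(Add(-6, Mul(2, -21)), -1)) = Mul(-35, Pow(Add(-6, -42), -1)) = Mul(-35, Pow(-48, -1)) = Mul(-35, Rational(-1, 48)) = Rational(35, 48)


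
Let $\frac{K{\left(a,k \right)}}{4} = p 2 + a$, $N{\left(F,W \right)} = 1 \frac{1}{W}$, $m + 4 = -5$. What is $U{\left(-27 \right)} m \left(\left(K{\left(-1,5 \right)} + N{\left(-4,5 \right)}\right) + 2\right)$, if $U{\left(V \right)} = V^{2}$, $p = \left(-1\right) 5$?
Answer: $\frac{1371249}{5} \approx 2.7425 \cdot 10^{5}$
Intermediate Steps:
$m = -9$ ($m = -4 - 5 = -9$)
$N{\left(F,W \right)} = \frac{1}{W}$
$p = -5$
$K{\left(a,k \right)} = -40 + 4 a$ ($K{\left(a,k \right)} = 4 \left(\left(-5\right) 2 + a\right) = 4 \left(-10 + a\right) = -40 + 4 a$)
$U{\left(-27 \right)} m \left(\left(K{\left(-1,5 \right)} + N{\left(-4,5 \right)}\right) + 2\right) = \left(-27\right)^{2} \left(- 9 \left(\left(\left(-40 + 4 \left(-1\right)\right) + \frac{1}{5}\right) + 2\right)\right) = 729 \left(- 9 \left(\left(\left(-40 - 4\right) + \frac{1}{5}\right) + 2\right)\right) = 729 \left(- 9 \left(\left(-44 + \frac{1}{5}\right) + 2\right)\right) = 729 \left(- 9 \left(- \frac{219}{5} + 2\right)\right) = 729 \left(\left(-9\right) \left(- \frac{209}{5}\right)\right) = 729 \cdot \frac{1881}{5} = \frac{1371249}{5}$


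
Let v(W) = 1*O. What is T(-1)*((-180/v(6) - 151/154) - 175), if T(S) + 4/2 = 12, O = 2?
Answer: -204805/77 ≈ -2659.8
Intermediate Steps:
T(S) = 10 (T(S) = -2 + 12 = 10)
v(W) = 2 (v(W) = 1*2 = 2)
T(-1)*((-180/v(6) - 151/154) - 175) = 10*((-180/2 - 151/154) - 175) = 10*((-180*1/2 - 151*1/154) - 175) = 10*((-90 - 151/154) - 175) = 10*(-14011/154 - 175) = 10*(-40961/154) = -204805/77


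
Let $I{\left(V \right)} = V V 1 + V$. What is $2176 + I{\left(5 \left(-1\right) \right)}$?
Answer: $2196$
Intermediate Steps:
$I{\left(V \right)} = V + V^{2}$ ($I{\left(V \right)} = V^{2} \cdot 1 + V = V^{2} + V = V + V^{2}$)
$2176 + I{\left(5 \left(-1\right) \right)} = 2176 + 5 \left(-1\right) \left(1 + 5 \left(-1\right)\right) = 2176 - 5 \left(1 - 5\right) = 2176 - -20 = 2176 + 20 = 2196$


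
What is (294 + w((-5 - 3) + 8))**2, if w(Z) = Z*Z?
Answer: 86436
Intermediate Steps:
w(Z) = Z**2
(294 + w((-5 - 3) + 8))**2 = (294 + ((-5 - 3) + 8)**2)**2 = (294 + (-8 + 8)**2)**2 = (294 + 0**2)**2 = (294 + 0)**2 = 294**2 = 86436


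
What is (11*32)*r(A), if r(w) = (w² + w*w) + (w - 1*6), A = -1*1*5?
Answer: 13728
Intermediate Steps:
A = -5 (A = -1*5 = -5)
r(w) = -6 + w + 2*w² (r(w) = (w² + w²) + (w - 6) = 2*w² + (-6 + w) = -6 + w + 2*w²)
(11*32)*r(A) = (11*32)*(-6 - 5 + 2*(-5)²) = 352*(-6 - 5 + 2*25) = 352*(-6 - 5 + 50) = 352*39 = 13728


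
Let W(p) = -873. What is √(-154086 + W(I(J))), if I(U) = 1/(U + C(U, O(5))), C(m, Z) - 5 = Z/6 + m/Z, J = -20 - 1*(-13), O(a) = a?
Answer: I*√154959 ≈ 393.65*I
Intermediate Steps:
J = -7 (J = -20 + 13 = -7)
C(m, Z) = 5 + Z/6 + m/Z (C(m, Z) = 5 + (Z/6 + m/Z) = 5 + Z/6 + m/Z)
I(U) = 1/(35/6 + 6*U/5) (I(U) = 1/(U + (5 + (⅙)*5 + U/5)) = 1/(U + (5 + ⅚ + U*(⅕))) = 1/(U + (5 + ⅚ + U/5)) = 1/(U + (35/6 + U/5)) = 1/(35/6 + 6*U/5))
√(-154086 + W(I(J))) = √(-154086 - 873) = √(-154959) = I*√154959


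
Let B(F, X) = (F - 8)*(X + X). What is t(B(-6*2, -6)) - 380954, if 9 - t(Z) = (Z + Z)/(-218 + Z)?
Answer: -4190635/11 ≈ -3.8097e+5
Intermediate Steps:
B(F, X) = 2*X*(-8 + F) (B(F, X) = (-8 + F)*(2*X) = 2*X*(-8 + F))
t(Z) = 9 - 2*Z/(-218 + Z) (t(Z) = 9 - (Z + Z)/(-218 + Z) = 9 - 2*Z/(-218 + Z))
t(B(-6*2, -6)) - 380954 = (-1962 + 7*(2*(-6)*(-8 - 6*2)))/(-218 + 2*(-6)*(-8 - 6*2)) - 380954 = (-1962 + 7*(2*(-6)*(-8 - 12)))/(-218 + 2*(-6)*(-8 - 12)) - 380954 = (-1962 + 7*(2*(-6)*(-20)))/(-218 + 2*(-6)*(-20)) - 380954 = (-1962 + 7*240)/(-218 + 240) - 380954 = (-1962 + 1680)/22 - 380954 = (1/22)*(-282) - 380954 = -141/11 - 380954 = -4190635/11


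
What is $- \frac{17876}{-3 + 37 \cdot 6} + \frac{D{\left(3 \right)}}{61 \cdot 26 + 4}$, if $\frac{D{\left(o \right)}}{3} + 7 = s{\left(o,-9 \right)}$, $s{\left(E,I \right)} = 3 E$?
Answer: $- \frac{4736921}{58035} \approx -81.622$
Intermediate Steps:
$D{\left(o \right)} = -21 + 9 o$ ($D{\left(o \right)} = -21 + 3 \cdot 3 o = -21 + 9 o$)
$- \frac{17876}{-3 + 37 \cdot 6} + \frac{D{\left(3 \right)}}{61 \cdot 26 + 4} = - \frac{17876}{-3 + 37 \cdot 6} + \frac{-21 + 9 \cdot 3}{61 \cdot 26 + 4} = - \frac{17876}{-3 + 222} + \frac{-21 + 27}{1586 + 4} = - \frac{17876}{219} + \frac{6}{1590} = \left(-17876\right) \frac{1}{219} + 6 \cdot \frac{1}{1590} = - \frac{17876}{219} + \frac{1}{265} = - \frac{4736921}{58035}$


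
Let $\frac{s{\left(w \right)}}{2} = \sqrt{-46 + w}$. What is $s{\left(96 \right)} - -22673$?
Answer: $22673 + 10 \sqrt{2} \approx 22687.0$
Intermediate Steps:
$s{\left(w \right)} = 2 \sqrt{-46 + w}$
$s{\left(96 \right)} - -22673 = 2 \sqrt{-46 + 96} - -22673 = 2 \sqrt{50} + 22673 = 2 \cdot 5 \sqrt{2} + 22673 = 10 \sqrt{2} + 22673 = 22673 + 10 \sqrt{2}$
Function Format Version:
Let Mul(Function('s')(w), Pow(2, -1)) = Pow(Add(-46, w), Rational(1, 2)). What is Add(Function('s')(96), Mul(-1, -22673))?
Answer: Add(22673, Mul(10, Pow(2, Rational(1, 2)))) ≈ 22687.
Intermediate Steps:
Function('s')(w) = Mul(2, Pow(Add(-46, w), Rational(1, 2)))
Add(Function('s')(96), Mul(-1, -22673)) = Add(Mul(2, Pow(Add(-46, 96), Rational(1, 2))), Mul(-1, -22673)) = Add(Mul(2, Pow(50, Rational(1, 2))), 22673) = Add(Mul(2, Mul(5, Pow(2, Rational(1, 2)))), 22673) = Add(Mul(10, Pow(2, Rational(1, 2))), 22673) = Add(22673, Mul(10, Pow(2, Rational(1, 2))))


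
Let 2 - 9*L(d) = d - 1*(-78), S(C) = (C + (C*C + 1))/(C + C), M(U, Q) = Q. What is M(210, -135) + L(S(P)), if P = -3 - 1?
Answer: -10315/72 ≈ -143.26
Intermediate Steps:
P = -4
S(C) = (1 + C + C²)/(2*C) (S(C) = (C + (C² + 1))/((2*C)) = (C + (1 + C²))*(1/(2*C)) = (1 + C + C²)*(1/(2*C)) = (1 + C + C²)/(2*C))
L(d) = -76/9 - d/9 (L(d) = 2/9 - (d - 1*(-78))/9 = 2/9 - (d + 78)/9 = 2/9 - (78 + d)/9 = 2/9 + (-26/3 - d/9) = -76/9 - d/9)
M(210, -135) + L(S(P)) = -135 + (-76/9 - (1 - 4*(1 - 4))/(18*(-4))) = -135 + (-76/9 - (-1)*(1 - 4*(-3))/(18*4)) = -135 + (-76/9 - (-1)*(1 + 12)/(18*4)) = -135 + (-76/9 - (-1)*13/(18*4)) = -135 + (-76/9 - ⅑*(-13/8)) = -135 + (-76/9 + 13/72) = -135 - 595/72 = -10315/72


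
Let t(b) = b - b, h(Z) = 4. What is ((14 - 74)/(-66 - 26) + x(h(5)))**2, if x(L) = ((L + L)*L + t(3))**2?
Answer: 555403489/529 ≈ 1.0499e+6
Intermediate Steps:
t(b) = 0
x(L) = 4*L**4 (x(L) = ((L + L)*L + 0)**2 = ((2*L)*L + 0)**2 = (2*L**2 + 0)**2 = (2*L**2)**2 = 4*L**4)
((14 - 74)/(-66 - 26) + x(h(5)))**2 = ((14 - 74)/(-66 - 26) + 4*4**4)**2 = (-60/(-92) + 4*256)**2 = (-60*(-1/92) + 1024)**2 = (15/23 + 1024)**2 = (23567/23)**2 = 555403489/529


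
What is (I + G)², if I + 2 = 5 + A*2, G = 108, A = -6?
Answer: 9801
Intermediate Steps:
I = -9 (I = -2 + (5 - 6*2) = -2 + (5 - 12) = -2 - 7 = -9)
(I + G)² = (-9 + 108)² = 99² = 9801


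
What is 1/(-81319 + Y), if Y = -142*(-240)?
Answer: -1/47239 ≈ -2.1169e-5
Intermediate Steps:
Y = 34080
1/(-81319 + Y) = 1/(-81319 + 34080) = 1/(-47239) = -1/47239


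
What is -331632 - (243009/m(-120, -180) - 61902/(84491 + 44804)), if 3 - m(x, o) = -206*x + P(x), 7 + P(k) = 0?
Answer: -2230508025927/6726062 ≈ -3.3162e+5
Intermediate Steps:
P(k) = -7 (P(k) = -7 + 0 = -7)
m(x, o) = 10 + 206*x (m(x, o) = 3 - (-206*x - 7) = 3 - (-7 - 206*x) = 3 + (7 + 206*x) = 10 + 206*x)
-331632 - (243009/m(-120, -180) - 61902/(84491 + 44804)) = -331632 - (243009/(10 + 206*(-120)) - 61902/(84491 + 44804)) = -331632 - (243009/(10 - 24720) - 61902/129295) = -331632 - (243009/(-24710) - 61902*1/129295) = -331632 - (243009*(-1/24710) - 3258/6805) = -331632 - (-243009/24710 - 3258/6805) = -331632 - 1*(-69367257/6726062) = -331632 + 69367257/6726062 = -2230508025927/6726062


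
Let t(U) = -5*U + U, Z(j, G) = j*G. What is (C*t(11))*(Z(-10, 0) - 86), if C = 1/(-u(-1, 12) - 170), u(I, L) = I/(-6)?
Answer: -22704/1021 ≈ -22.237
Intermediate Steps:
Z(j, G) = G*j
u(I, L) = -I/6 (u(I, L) = I*(-⅙) = -I/6)
t(U) = -4*U
C = -6/1021 (C = 1/(-(-1)*(-1)/6 - 170) = 1/(-1*⅙ - 170) = 1/(-⅙ - 170) = 1/(-1021/6) = -6/1021 ≈ -0.0058766)
(C*t(11))*(Z(-10, 0) - 86) = (-(-24)*11/1021)*(0*(-10) - 86) = (-6/1021*(-44))*(0 - 86) = (264/1021)*(-86) = -22704/1021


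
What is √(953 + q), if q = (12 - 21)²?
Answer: √1034 ≈ 32.156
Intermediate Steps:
q = 81 (q = (-9)² = 81)
√(953 + q) = √(953 + 81) = √1034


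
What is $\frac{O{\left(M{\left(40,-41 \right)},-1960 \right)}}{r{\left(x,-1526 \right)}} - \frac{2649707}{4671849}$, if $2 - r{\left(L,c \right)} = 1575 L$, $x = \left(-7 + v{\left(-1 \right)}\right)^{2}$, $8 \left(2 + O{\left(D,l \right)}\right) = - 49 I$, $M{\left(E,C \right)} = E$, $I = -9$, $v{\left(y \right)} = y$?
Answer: $- \frac{2138666865313}{3767304284016} \approx -0.56769$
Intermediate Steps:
$O{\left(D,l \right)} = \frac{425}{8}$ ($O{\left(D,l \right)} = -2 + \frac{\left(-49\right) \left(-9\right)}{8} = -2 + \frac{1}{8} \cdot 441 = -2 + \frac{441}{8} = \frac{425}{8}$)
$x = 64$ ($x = \left(-7 - 1\right)^{2} = \left(-8\right)^{2} = 64$)
$r{\left(L,c \right)} = 2 - 1575 L$
$\frac{O{\left(M{\left(40,-41 \right)},-1960 \right)}}{r{\left(x,-1526 \right)}} - \frac{2649707}{4671849} = \frac{425}{8 \left(2 - 100800\right)} - \frac{2649707}{4671849} = \frac{425}{8 \left(-100798\right)} - \frac{2649707}{4671849} = \frac{425}{8} \left(- \frac{1}{100798}\right) - \frac{2649707}{4671849} = - \frac{425}{806384} - \frac{2649707}{4671849} = - \frac{2138666865313}{3767304284016}$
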